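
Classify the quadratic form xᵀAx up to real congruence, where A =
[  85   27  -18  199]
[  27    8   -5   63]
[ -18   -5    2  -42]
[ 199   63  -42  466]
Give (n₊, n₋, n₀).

Answer: (2, 2, 0)

Derivation:
step 0: pivot 85 → sign +
step 1: pivot -49/85 → sign −
step 2: pivot -45/49 → sign −
step 3: pivot 1/5 → sign +
signature = (2, 2, 0)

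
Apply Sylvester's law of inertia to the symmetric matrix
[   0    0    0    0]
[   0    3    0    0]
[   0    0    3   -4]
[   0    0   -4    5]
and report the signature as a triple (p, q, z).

Answer: (2, 1, 1)

Derivation:
step 0: pivot 3 → sign +
step 1: pivot 3 → sign +
step 2: pivot -1/3 → sign −
step 3: row/col 3 already zero → sign 0
signature = (2, 1, 1)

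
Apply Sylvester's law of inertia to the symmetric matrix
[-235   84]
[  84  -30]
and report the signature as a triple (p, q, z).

Answer: (1, 1, 0)

Derivation:
step 0: pivot -235 → sign −
step 1: pivot 6/235 → sign +
signature = (1, 1, 0)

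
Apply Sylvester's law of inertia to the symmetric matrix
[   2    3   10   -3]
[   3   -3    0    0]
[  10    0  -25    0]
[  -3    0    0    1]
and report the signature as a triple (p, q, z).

step 0: pivot 2 → sign +
step 1: pivot -15/2 → sign −
step 2: pivot -45 → sign −
step 3: row/col 3 already zero → sign 0
signature = (1, 2, 1)

Answer: (1, 2, 1)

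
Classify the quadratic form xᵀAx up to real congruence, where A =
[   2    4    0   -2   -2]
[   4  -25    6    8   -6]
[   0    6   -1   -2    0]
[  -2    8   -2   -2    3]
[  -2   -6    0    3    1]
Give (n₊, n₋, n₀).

step 0: pivot 2 → sign +
step 1: pivot -33 → sign −
step 2: pivot 1/11 → sign +
step 3: pivot -7/3 → sign −
step 4: pivot 3/7 → sign +
signature = (3, 2, 0)

Answer: (3, 2, 0)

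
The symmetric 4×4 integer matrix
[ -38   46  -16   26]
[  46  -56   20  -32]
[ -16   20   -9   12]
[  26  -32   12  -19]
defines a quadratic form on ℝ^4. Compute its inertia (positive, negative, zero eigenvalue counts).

Answer: (0, 4, 0)

Derivation:
step 0: pivot -38 → sign −
step 1: pivot -6/19 → sign −
step 2: pivot -1 → sign −
step 3: pivot -1/3 → sign −
signature = (0, 4, 0)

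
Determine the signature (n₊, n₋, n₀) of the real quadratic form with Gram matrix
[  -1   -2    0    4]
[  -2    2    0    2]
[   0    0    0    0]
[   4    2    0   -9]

Answer: (2, 1, 1)

Derivation:
step 0: pivot -1 → sign −
step 1: pivot 6 → sign +
step 2: pivot 1 → sign +
step 3: row/col 3 already zero → sign 0
signature = (2, 1, 1)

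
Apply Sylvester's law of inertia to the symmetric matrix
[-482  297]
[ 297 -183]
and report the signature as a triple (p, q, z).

Answer: (1, 1, 0)

Derivation:
step 0: pivot -482 → sign −
step 1: pivot 3/482 → sign +
signature = (1, 1, 0)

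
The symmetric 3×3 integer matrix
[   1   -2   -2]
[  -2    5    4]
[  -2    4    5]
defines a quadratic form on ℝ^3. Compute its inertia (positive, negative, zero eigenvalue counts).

step 0: pivot 1 → sign +
step 1: pivot 1 → sign +
step 2: pivot 1 → sign +
signature = (3, 0, 0)

Answer: (3, 0, 0)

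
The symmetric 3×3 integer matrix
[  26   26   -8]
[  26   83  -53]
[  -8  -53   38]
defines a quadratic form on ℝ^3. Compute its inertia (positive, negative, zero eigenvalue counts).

Answer: (3, 0, 0)

Derivation:
step 0: pivot 26 → sign +
step 1: pivot 57 → sign +
step 2: pivot 3/247 → sign +
signature = (3, 0, 0)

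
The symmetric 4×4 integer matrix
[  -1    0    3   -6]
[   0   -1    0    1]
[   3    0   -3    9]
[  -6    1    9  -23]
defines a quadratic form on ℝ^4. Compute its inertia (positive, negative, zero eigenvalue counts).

Answer: (2, 2, 0)

Derivation:
step 0: pivot -1 → sign −
step 1: pivot -1 → sign −
step 2: pivot 6 → sign +
step 3: pivot 1/2 → sign +
signature = (2, 2, 0)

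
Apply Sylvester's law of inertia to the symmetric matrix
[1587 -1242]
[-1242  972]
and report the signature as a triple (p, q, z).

step 0: pivot 1587 → sign +
step 1: row/col 1 already zero → sign 0
signature = (1, 0, 1)

Answer: (1, 0, 1)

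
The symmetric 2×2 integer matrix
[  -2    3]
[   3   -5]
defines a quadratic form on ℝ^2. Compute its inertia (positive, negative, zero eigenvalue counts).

step 0: pivot -2 → sign −
step 1: pivot -1/2 → sign −
signature = (0, 2, 0)

Answer: (0, 2, 0)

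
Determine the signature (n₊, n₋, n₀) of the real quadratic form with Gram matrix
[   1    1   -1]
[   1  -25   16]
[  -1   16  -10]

Answer: (2, 1, 0)

Derivation:
step 0: pivot 1 → sign +
step 1: pivot -26 → sign −
step 2: pivot 3/26 → sign +
signature = (2, 1, 0)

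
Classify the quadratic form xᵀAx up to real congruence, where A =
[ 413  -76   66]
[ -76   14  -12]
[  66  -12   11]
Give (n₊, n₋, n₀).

Answer: (2, 1, 0)

Derivation:
step 0: pivot 413 → sign +
step 1: pivot 6/413 → sign +
step 2: pivot -1 → sign −
signature = (2, 1, 0)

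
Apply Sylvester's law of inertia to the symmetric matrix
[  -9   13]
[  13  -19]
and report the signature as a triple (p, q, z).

step 0: pivot -9 → sign −
step 1: pivot -2/9 → sign −
signature = (0, 2, 0)

Answer: (0, 2, 0)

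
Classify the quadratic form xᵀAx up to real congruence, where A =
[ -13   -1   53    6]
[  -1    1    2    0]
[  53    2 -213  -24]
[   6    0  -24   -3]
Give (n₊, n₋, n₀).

step 0: pivot -13 → sign −
step 1: pivot 14/13 → sign +
step 2: pivot -13/14 → sign −
step 3: pivot -3/13 → sign −
signature = (1, 3, 0)

Answer: (1, 3, 0)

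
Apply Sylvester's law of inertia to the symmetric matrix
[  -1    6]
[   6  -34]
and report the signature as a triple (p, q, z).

step 0: pivot -1 → sign −
step 1: pivot 2 → sign +
signature = (1, 1, 0)

Answer: (1, 1, 0)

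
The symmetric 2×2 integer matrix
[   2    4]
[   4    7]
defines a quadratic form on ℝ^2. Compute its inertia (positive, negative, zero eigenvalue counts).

Answer: (1, 1, 0)

Derivation:
step 0: pivot 2 → sign +
step 1: pivot -1 → sign −
signature = (1, 1, 0)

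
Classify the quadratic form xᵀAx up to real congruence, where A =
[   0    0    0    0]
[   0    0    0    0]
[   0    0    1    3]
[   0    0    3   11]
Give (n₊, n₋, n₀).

step 0: pivot 1 → sign +
step 1: pivot 2 → sign +
step 2: row/col 2 already zero → sign 0
step 3: row/col 3 already zero → sign 0
signature = (2, 0, 2)

Answer: (2, 0, 2)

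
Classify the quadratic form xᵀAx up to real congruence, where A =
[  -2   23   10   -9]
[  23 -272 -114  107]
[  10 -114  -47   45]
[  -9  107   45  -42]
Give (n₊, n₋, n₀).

Answer: (2, 2, 0)

Derivation:
step 0: pivot -2 → sign −
step 1: pivot -15/2 → sign −
step 2: pivot 47/15 → sign +
step 3: pivot 3/47 → sign +
signature = (2, 2, 0)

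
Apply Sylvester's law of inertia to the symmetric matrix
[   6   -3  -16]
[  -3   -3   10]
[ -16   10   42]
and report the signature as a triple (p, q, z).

Answer: (2, 1, 0)

Derivation:
step 0: pivot 6 → sign +
step 1: pivot -9/2 → sign −
step 2: pivot 2/9 → sign +
signature = (2, 1, 0)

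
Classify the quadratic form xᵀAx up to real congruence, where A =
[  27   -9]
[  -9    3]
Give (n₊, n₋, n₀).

Answer: (1, 0, 1)

Derivation:
step 0: pivot 27 → sign +
step 1: row/col 1 already zero → sign 0
signature = (1, 0, 1)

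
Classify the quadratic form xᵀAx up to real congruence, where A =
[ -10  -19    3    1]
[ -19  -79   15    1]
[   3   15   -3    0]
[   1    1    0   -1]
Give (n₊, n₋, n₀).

Answer: (0, 4, 0)

Derivation:
step 0: pivot -10 → sign −
step 1: pivot -429/10 → sign −
step 2: pivot -12/143 → sign −
step 3: pivot -3/4 → sign −
signature = (0, 4, 0)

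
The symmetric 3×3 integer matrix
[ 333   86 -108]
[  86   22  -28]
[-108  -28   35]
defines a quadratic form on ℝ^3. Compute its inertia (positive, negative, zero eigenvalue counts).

Answer: (2, 1, 0)

Derivation:
step 0: pivot 333 → sign +
step 1: pivot -70/333 → sign −
step 2: pivot 1/35 → sign +
signature = (2, 1, 0)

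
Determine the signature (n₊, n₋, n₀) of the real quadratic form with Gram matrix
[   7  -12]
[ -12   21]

Answer: (2, 0, 0)

Derivation:
step 0: pivot 7 → sign +
step 1: pivot 3/7 → sign +
signature = (2, 0, 0)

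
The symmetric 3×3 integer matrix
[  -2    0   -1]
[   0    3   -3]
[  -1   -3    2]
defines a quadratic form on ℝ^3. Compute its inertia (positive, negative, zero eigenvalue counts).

step 0: pivot -2 → sign −
step 1: pivot 3 → sign +
step 2: pivot -1/2 → sign −
signature = (1, 2, 0)

Answer: (1, 2, 0)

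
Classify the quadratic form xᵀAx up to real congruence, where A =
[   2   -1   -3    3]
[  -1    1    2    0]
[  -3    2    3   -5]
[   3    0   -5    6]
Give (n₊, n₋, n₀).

step 0: pivot 2 → sign +
step 1: pivot 1/2 → sign +
step 2: pivot -2 → sign −
step 3: pivot -1 → sign −
signature = (2, 2, 0)

Answer: (2, 2, 0)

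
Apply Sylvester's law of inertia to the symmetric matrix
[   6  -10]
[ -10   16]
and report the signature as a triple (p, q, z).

step 0: pivot 6 → sign +
step 1: pivot -2/3 → sign −
signature = (1, 1, 0)

Answer: (1, 1, 0)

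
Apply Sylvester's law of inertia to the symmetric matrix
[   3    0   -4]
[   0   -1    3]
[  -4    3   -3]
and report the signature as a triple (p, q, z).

step 0: pivot 3 → sign +
step 1: pivot -1 → sign −
step 2: pivot 2/3 → sign +
signature = (2, 1, 0)

Answer: (2, 1, 0)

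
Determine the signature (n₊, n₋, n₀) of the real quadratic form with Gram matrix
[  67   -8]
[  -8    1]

Answer: (2, 0, 0)

Derivation:
step 0: pivot 67 → sign +
step 1: pivot 3/67 → sign +
signature = (2, 0, 0)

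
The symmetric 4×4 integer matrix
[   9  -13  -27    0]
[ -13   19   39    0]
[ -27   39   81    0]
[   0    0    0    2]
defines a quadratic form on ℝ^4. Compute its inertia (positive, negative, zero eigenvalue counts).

step 0: pivot 9 → sign +
step 1: pivot 2/9 → sign +
step 2: pivot 2 → sign +
step 3: row/col 3 already zero → sign 0
signature = (3, 0, 1)

Answer: (3, 0, 1)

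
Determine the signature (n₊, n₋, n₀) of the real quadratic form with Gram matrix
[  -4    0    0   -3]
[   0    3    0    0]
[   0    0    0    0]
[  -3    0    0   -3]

step 0: pivot -4 → sign −
step 1: pivot 3 → sign +
step 2: pivot -3/4 → sign −
step 3: row/col 3 already zero → sign 0
signature = (1, 2, 1)

Answer: (1, 2, 1)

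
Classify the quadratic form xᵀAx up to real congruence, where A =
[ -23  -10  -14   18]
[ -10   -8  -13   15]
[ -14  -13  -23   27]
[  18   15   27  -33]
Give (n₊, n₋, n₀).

step 0: pivot -23 → sign −
step 1: pivot -84/23 → sign −
step 2: pivot -39/28 → sign −
step 3: pivot -6/13 → sign −
signature = (0, 4, 0)

Answer: (0, 4, 0)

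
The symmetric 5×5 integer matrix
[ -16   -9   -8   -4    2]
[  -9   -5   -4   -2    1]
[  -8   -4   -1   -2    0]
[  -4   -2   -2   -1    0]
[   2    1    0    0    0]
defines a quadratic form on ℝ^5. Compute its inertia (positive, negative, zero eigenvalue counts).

step 0: pivot -16 → sign −
step 1: pivot 1/16 → sign +
step 2: pivot -1 → sign −
step 3: pivot 3 → sign +
step 4: row/col 4 already zero → sign 0
signature = (2, 2, 1)

Answer: (2, 2, 1)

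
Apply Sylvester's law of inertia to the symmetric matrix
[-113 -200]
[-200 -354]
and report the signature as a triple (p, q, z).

Answer: (0, 2, 0)

Derivation:
step 0: pivot -113 → sign −
step 1: pivot -2/113 → sign −
signature = (0, 2, 0)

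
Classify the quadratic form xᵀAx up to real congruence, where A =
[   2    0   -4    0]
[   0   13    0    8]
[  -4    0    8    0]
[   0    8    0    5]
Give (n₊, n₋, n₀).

step 0: pivot 2 → sign +
step 1: pivot 13 → sign +
step 2: pivot 1/13 → sign +
step 3: row/col 3 already zero → sign 0
signature = (3, 0, 1)

Answer: (3, 0, 1)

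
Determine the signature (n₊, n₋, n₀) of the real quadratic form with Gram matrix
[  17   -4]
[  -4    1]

step 0: pivot 17 → sign +
step 1: pivot 1/17 → sign +
signature = (2, 0, 0)

Answer: (2, 0, 0)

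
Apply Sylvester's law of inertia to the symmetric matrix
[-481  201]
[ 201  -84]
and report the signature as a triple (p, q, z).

step 0: pivot -481 → sign −
step 1: pivot -3/481 → sign −
signature = (0, 2, 0)

Answer: (0, 2, 0)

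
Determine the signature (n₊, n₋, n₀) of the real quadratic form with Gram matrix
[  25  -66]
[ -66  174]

Answer: (1, 1, 0)

Derivation:
step 0: pivot 25 → sign +
step 1: pivot -6/25 → sign −
signature = (1, 1, 0)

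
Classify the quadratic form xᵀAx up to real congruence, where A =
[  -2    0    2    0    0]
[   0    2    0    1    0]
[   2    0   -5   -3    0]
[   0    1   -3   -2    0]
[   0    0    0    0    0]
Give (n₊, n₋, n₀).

Answer: (2, 2, 1)

Derivation:
step 0: pivot -2 → sign −
step 1: pivot 2 → sign +
step 2: pivot -3 → sign −
step 3: pivot 1/2 → sign +
step 4: row/col 4 already zero → sign 0
signature = (2, 2, 1)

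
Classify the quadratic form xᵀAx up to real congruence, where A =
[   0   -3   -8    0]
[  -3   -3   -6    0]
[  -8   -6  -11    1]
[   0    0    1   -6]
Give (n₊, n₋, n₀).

step 0: pivot -3 → sign −
step 1: pivot 3 → sign +
step 2: pivot -1/3 → sign −
step 3: pivot -3 → sign −
signature = (1, 3, 0)

Answer: (1, 3, 0)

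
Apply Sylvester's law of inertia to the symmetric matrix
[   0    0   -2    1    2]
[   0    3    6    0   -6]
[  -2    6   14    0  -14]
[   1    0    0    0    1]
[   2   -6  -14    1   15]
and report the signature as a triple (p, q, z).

step 0: pivot 3 → sign +
step 1: pivot 2 → sign +
step 2: pivot -2 → sign −
step 3: pivot 1/2 → sign +
step 4: pivot -1 → sign −
signature = (3, 2, 0)

Answer: (3, 2, 0)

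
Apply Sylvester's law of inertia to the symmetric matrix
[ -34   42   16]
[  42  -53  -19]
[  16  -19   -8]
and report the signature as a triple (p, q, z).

Answer: (1, 2, 0)

Derivation:
step 0: pivot -34 → sign −
step 1: pivot -19/17 → sign −
step 2: pivot 1/19 → sign +
signature = (1, 2, 0)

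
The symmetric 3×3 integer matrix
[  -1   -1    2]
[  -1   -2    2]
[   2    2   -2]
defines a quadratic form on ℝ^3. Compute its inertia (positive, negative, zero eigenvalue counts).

Answer: (1, 2, 0)

Derivation:
step 0: pivot -1 → sign −
step 1: pivot -1 → sign −
step 2: pivot 2 → sign +
signature = (1, 2, 0)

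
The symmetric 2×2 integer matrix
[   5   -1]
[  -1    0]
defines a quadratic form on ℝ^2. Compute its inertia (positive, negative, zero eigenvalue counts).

step 0: pivot 5 → sign +
step 1: pivot -1/5 → sign −
signature = (1, 1, 0)

Answer: (1, 1, 0)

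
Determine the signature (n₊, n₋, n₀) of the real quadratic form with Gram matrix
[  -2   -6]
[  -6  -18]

step 0: pivot -2 → sign −
step 1: row/col 1 already zero → sign 0
signature = (0, 1, 1)

Answer: (0, 1, 1)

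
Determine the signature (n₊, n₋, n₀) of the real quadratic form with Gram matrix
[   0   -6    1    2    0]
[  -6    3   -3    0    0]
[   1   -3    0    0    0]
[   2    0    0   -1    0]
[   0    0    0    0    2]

Answer: (3, 2, 0)

Derivation:
step 0: pivot 3 → sign +
step 1: pivot -12 → sign −
step 2: pivot -11/12 → sign −
step 3: pivot 1/11 → sign +
step 4: pivot 2 → sign +
signature = (3, 2, 0)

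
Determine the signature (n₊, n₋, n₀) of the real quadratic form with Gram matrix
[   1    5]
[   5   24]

step 0: pivot 1 → sign +
step 1: pivot -1 → sign −
signature = (1, 1, 0)

Answer: (1, 1, 0)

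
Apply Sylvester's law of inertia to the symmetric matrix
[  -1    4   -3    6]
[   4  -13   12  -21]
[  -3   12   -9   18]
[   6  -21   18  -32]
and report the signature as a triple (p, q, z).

Answer: (2, 1, 1)

Derivation:
step 0: pivot -1 → sign −
step 1: pivot 3 → sign +
step 2: pivot 1 → sign +
step 3: row/col 3 already zero → sign 0
signature = (2, 1, 1)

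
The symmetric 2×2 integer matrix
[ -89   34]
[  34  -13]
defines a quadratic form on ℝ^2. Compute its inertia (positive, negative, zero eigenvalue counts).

Answer: (0, 2, 0)

Derivation:
step 0: pivot -89 → sign −
step 1: pivot -1/89 → sign −
signature = (0, 2, 0)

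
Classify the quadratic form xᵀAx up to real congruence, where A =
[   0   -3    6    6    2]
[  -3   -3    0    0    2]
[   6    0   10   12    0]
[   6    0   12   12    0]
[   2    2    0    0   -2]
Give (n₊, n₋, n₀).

Answer: (1, 3, 1)

Derivation:
step 0: pivot -3 → sign −
step 1: pivot 3 → sign +
step 2: pivot -2 → sign −
step 3: pivot -2/3 → sign −
step 4: row/col 4 already zero → sign 0
signature = (1, 3, 1)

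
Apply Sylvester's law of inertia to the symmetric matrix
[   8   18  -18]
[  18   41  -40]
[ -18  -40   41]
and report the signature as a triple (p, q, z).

step 0: pivot 8 → sign +
step 1: pivot 1/2 → sign +
step 2: row/col 2 already zero → sign 0
signature = (2, 0, 1)

Answer: (2, 0, 1)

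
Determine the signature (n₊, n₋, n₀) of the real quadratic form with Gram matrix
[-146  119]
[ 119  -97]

step 0: pivot -146 → sign −
step 1: pivot -1/146 → sign −
signature = (0, 2, 0)

Answer: (0, 2, 0)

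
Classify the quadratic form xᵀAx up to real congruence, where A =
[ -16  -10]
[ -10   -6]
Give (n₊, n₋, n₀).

Answer: (1, 1, 0)

Derivation:
step 0: pivot -16 → sign −
step 1: pivot 1/4 → sign +
signature = (1, 1, 0)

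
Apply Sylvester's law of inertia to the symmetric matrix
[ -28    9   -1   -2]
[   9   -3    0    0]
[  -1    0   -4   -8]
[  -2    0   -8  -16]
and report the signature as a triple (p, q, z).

Answer: (0, 3, 1)

Derivation:
step 0: pivot -28 → sign −
step 1: pivot -3/28 → sign −
step 2: pivot -3 → sign −
step 3: row/col 3 already zero → sign 0
signature = (0, 3, 1)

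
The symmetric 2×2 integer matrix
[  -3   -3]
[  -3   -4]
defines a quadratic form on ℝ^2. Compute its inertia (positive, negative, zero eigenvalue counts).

step 0: pivot -3 → sign −
step 1: pivot -1 → sign −
signature = (0, 2, 0)

Answer: (0, 2, 0)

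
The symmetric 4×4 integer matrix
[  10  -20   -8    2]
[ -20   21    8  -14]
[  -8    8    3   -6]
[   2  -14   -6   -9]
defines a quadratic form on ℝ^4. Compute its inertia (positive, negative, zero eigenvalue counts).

step 0: pivot 10 → sign +
step 1: pivot -19 → sign −
step 2: pivot -3/95 → sign −
step 3: pivot -3 → sign −
signature = (1, 3, 0)

Answer: (1, 3, 0)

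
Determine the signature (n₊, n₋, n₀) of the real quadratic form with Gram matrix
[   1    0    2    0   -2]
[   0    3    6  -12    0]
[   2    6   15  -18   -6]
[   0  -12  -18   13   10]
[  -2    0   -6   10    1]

Answer: (3, 2, 0)

Derivation:
step 0: pivot 1 → sign +
step 1: pivot 3 → sign +
step 2: pivot -1 → sign −
step 3: pivot 1 → sign +
step 4: pivot -3 → sign −
signature = (3, 2, 0)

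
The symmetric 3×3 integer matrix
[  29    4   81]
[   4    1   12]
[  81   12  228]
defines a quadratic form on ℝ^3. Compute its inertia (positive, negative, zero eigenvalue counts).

step 0: pivot 29 → sign +
step 1: pivot 13/29 → sign +
step 2: pivot 3/13 → sign +
signature = (3, 0, 0)

Answer: (3, 0, 0)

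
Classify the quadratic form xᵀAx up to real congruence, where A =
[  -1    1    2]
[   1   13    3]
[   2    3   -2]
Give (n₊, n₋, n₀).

step 0: pivot -1 → sign −
step 1: pivot 14 → sign +
step 2: pivot 3/14 → sign +
signature = (2, 1, 0)

Answer: (2, 1, 0)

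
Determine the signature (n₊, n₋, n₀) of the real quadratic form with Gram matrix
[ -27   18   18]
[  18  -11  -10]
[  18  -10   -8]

Answer: (1, 1, 1)

Derivation:
step 0: pivot -27 → sign −
step 1: pivot 1 → sign +
step 2: row/col 2 already zero → sign 0
signature = (1, 1, 1)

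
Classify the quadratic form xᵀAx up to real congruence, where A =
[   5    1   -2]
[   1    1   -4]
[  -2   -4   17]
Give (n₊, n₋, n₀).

step 0: pivot 5 → sign +
step 1: pivot 4/5 → sign +
step 2: row/col 2 already zero → sign 0
signature = (2, 0, 1)

Answer: (2, 0, 1)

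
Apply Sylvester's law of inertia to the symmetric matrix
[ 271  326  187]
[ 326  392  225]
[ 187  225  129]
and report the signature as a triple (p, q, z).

Answer: (1, 2, 0)

Derivation:
step 0: pivot 271 → sign +
step 1: pivot -44/271 → sign −
step 2: pivot -1/44 → sign −
signature = (1, 2, 0)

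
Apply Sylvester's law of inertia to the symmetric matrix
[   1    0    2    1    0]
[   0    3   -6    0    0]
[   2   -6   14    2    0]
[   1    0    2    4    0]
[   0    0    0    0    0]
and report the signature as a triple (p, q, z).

step 0: pivot 1 → sign +
step 1: pivot 3 → sign +
step 2: pivot -2 → sign −
step 3: pivot 3 → sign +
step 4: row/col 4 already zero → sign 0
signature = (3, 1, 1)

Answer: (3, 1, 1)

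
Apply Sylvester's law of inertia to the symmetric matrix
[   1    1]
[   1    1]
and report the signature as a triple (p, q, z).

step 0: pivot 1 → sign +
step 1: row/col 1 already zero → sign 0
signature = (1, 0, 1)

Answer: (1, 0, 1)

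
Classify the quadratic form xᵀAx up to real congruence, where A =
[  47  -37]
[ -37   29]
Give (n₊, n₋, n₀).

Answer: (1, 1, 0)

Derivation:
step 0: pivot 47 → sign +
step 1: pivot -6/47 → sign −
signature = (1, 1, 0)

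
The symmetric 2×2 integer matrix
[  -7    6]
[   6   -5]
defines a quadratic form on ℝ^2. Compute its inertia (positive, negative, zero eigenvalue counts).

Answer: (1, 1, 0)

Derivation:
step 0: pivot -7 → sign −
step 1: pivot 1/7 → sign +
signature = (1, 1, 0)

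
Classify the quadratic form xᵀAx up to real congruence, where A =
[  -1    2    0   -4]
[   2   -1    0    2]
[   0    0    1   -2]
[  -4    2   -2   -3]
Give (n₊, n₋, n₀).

step 0: pivot -1 → sign −
step 1: pivot 3 → sign +
step 2: pivot 1 → sign +
step 3: pivot -3 → sign −
signature = (2, 2, 0)

Answer: (2, 2, 0)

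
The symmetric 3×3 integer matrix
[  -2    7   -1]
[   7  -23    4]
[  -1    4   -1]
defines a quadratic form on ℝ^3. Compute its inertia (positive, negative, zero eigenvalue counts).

step 0: pivot -2 → sign −
step 1: pivot 3/2 → sign +
step 2: pivot -2/3 → sign −
signature = (1, 2, 0)

Answer: (1, 2, 0)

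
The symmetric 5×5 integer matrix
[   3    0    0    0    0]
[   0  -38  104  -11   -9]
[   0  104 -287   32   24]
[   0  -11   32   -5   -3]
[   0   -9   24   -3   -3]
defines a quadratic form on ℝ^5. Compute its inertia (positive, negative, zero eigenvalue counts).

step 0: pivot 3 → sign +
step 1: pivot -38 → sign −
step 2: pivot -45/19 → sign −
step 3: pivot -3/10 → sign −
step 4: pivot 2 → sign +
signature = (2, 3, 0)

Answer: (2, 3, 0)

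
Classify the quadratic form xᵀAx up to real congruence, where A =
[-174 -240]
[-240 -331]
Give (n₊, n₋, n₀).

step 0: pivot -174 → sign −
step 1: pivot 1/29 → sign +
signature = (1, 1, 0)

Answer: (1, 1, 0)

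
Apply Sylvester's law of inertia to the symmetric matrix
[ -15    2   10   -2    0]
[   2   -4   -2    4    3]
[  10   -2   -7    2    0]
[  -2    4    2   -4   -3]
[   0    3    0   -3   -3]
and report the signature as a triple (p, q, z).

Answer: (1, 3, 1)

Derivation:
step 0: pivot -15 → sign −
step 1: pivot -56/15 → sign −
step 2: pivot -3/14 → sign −
step 3: pivot 3/4 → sign +
step 4: row/col 4 already zero → sign 0
signature = (1, 3, 1)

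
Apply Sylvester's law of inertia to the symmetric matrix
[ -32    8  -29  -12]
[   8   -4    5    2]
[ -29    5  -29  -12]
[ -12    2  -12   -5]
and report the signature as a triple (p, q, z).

Answer: (0, 3, 1)

Derivation:
step 0: pivot -32 → sign −
step 1: pivot -2 → sign −
step 2: pivot -3/16 → sign −
step 3: row/col 3 already zero → sign 0
signature = (0, 3, 1)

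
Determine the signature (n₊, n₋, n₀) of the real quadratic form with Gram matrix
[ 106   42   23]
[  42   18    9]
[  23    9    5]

Answer: (2, 0, 1)

Derivation:
step 0: pivot 106 → sign +
step 1: pivot 72/53 → sign +
step 2: row/col 2 already zero → sign 0
signature = (2, 0, 1)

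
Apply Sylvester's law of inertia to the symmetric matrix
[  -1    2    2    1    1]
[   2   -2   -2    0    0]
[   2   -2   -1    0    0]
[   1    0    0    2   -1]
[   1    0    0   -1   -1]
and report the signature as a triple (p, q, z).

Answer: (3, 2, 0)

Derivation:
step 0: pivot -1 → sign −
step 1: pivot 2 → sign +
step 2: pivot 1 → sign +
step 3: pivot 1 → sign +
step 4: pivot -6 → sign −
signature = (3, 2, 0)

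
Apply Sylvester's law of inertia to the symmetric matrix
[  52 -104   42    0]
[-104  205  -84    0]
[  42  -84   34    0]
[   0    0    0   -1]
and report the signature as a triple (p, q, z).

step 0: pivot 52 → sign +
step 1: pivot -3 → sign −
step 2: pivot 1/13 → sign +
step 3: pivot -1 → sign −
signature = (2, 2, 0)

Answer: (2, 2, 0)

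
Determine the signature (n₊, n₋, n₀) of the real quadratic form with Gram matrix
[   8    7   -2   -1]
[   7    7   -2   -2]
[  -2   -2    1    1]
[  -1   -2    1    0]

step 0: pivot 8 → sign +
step 1: pivot 7/8 → sign +
step 2: pivot 3/7 → sign +
step 3: pivot -2 → sign −
signature = (3, 1, 0)

Answer: (3, 1, 0)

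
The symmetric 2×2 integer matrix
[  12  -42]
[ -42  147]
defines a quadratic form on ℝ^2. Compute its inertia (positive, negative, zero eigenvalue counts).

Answer: (1, 0, 1)

Derivation:
step 0: pivot 12 → sign +
step 1: row/col 1 already zero → sign 0
signature = (1, 0, 1)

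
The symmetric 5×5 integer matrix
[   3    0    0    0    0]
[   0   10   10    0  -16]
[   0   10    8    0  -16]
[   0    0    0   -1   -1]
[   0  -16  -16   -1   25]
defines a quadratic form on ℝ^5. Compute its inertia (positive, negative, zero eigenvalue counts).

Answer: (3, 2, 0)

Derivation:
step 0: pivot 3 → sign +
step 1: pivot 10 → sign +
step 2: pivot -2 → sign −
step 3: pivot -1 → sign −
step 4: pivot 2/5 → sign +
signature = (3, 2, 0)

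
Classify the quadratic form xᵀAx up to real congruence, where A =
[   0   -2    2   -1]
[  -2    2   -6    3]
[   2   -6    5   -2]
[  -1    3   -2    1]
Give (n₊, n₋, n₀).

step 0: pivot 2 → sign +
step 1: pivot -2 → sign −
step 2: pivot -5 → sign −
step 3: pivot 3/10 → sign +
signature = (2, 2, 0)

Answer: (2, 2, 0)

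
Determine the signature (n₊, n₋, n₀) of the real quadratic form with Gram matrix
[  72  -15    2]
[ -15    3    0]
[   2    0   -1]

step 0: pivot 72 → sign +
step 1: pivot -1/8 → sign −
step 2: pivot 1/3 → sign +
signature = (2, 1, 0)

Answer: (2, 1, 0)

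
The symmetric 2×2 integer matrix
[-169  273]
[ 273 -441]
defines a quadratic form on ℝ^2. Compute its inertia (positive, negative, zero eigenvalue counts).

step 0: pivot -169 → sign −
step 1: row/col 1 already zero → sign 0
signature = (0, 1, 1)

Answer: (0, 1, 1)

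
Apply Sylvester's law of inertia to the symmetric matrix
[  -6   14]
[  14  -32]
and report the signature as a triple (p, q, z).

step 0: pivot -6 → sign −
step 1: pivot 2/3 → sign +
signature = (1, 1, 0)

Answer: (1, 1, 0)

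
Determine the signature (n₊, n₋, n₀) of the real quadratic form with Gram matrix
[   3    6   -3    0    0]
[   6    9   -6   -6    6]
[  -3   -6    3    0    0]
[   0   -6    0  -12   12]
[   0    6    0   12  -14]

Answer: (1, 2, 2)

Derivation:
step 0: pivot 3 → sign +
step 1: pivot -3 → sign −
step 2: pivot -2 → sign −
step 3: row/col 3 already zero → sign 0
step 4: row/col 4 already zero → sign 0
signature = (1, 2, 2)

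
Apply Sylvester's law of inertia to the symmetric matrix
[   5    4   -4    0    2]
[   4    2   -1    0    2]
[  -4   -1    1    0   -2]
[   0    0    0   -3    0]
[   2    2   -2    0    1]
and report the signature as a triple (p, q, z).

Answer: (3, 2, 0)

Derivation:
step 0: pivot 5 → sign +
step 1: pivot -6/5 → sign −
step 2: pivot 11/6 → sign +
step 3: pivot -3 → sign −
step 4: pivot 3/11 → sign +
signature = (3, 2, 0)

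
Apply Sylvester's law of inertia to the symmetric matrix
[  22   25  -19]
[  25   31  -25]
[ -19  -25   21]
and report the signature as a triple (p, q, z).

Answer: (3, 0, 0)

Derivation:
step 0: pivot 22 → sign +
step 1: pivot 57/22 → sign +
step 2: pivot 2/19 → sign +
signature = (3, 0, 0)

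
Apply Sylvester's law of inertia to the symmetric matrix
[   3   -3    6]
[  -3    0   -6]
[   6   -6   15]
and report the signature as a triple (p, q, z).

step 0: pivot 3 → sign +
step 1: pivot -3 → sign −
step 2: pivot 3 → sign +
signature = (2, 1, 0)

Answer: (2, 1, 0)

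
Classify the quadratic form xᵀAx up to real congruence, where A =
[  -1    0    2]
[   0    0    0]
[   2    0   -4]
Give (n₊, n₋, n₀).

step 0: pivot -1 → sign −
step 1: row/col 1 already zero → sign 0
step 2: row/col 2 already zero → sign 0
signature = (0, 1, 2)

Answer: (0, 1, 2)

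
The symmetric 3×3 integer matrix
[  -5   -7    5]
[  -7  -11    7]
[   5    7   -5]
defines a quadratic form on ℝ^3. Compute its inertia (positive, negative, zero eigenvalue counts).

Answer: (0, 2, 1)

Derivation:
step 0: pivot -5 → sign −
step 1: pivot -6/5 → sign −
step 2: row/col 2 already zero → sign 0
signature = (0, 2, 1)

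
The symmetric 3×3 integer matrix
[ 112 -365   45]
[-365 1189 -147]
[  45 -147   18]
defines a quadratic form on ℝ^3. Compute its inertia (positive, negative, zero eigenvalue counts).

step 0: pivot 112 → sign +
step 1: pivot -57/112 → sign −
step 2: pivot 3/19 → sign +
signature = (2, 1, 0)

Answer: (2, 1, 0)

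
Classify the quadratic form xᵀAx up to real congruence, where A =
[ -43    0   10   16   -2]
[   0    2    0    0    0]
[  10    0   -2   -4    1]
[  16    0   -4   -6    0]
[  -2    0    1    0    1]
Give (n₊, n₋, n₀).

Answer: (3, 2, 0)

Derivation:
step 0: pivot -43 → sign −
step 1: pivot 2 → sign +
step 2: pivot 14/43 → sign +
step 3: pivot -2/7 → sign −
step 4: pivot 1/2 → sign +
signature = (3, 2, 0)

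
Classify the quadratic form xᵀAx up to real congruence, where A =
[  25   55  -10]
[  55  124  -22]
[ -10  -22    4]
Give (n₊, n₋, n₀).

step 0: pivot 25 → sign +
step 1: pivot 3 → sign +
step 2: row/col 2 already zero → sign 0
signature = (2, 0, 1)

Answer: (2, 0, 1)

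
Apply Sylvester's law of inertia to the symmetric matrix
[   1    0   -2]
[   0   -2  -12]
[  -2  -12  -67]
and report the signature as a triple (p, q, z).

Answer: (2, 1, 0)

Derivation:
step 0: pivot 1 → sign +
step 1: pivot -2 → sign −
step 2: pivot 1 → sign +
signature = (2, 1, 0)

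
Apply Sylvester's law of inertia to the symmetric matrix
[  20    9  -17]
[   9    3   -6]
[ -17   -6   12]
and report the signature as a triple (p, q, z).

step 0: pivot 20 → sign +
step 1: pivot -21/20 → sign −
step 2: pivot 1/7 → sign +
signature = (2, 1, 0)

Answer: (2, 1, 0)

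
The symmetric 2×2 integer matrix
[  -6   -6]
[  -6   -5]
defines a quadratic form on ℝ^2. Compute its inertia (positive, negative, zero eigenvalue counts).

Answer: (1, 1, 0)

Derivation:
step 0: pivot -6 → sign −
step 1: pivot 1 → sign +
signature = (1, 1, 0)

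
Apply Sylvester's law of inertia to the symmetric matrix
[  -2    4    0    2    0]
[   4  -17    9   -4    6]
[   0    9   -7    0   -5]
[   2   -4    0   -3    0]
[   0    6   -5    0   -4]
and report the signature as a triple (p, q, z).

step 0: pivot -2 → sign −
step 1: pivot -9 → sign −
step 2: pivot 2 → sign +
step 3: pivot -1 → sign −
step 4: pivot -1/2 → sign −
signature = (1, 4, 0)

Answer: (1, 4, 0)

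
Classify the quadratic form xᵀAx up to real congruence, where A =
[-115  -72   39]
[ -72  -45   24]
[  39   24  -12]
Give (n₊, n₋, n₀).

step 0: pivot -115 → sign −
step 1: pivot 9/115 → sign +
step 2: pivot -1 → sign −
signature = (1, 2, 0)

Answer: (1, 2, 0)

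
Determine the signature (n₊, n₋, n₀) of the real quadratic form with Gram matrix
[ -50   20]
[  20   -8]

step 0: pivot -50 → sign −
step 1: row/col 1 already zero → sign 0
signature = (0, 1, 1)

Answer: (0, 1, 1)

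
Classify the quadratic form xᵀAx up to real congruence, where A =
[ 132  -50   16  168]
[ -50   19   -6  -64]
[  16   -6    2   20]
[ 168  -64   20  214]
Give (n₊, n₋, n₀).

step 0: pivot 132 → sign +
step 1: pivot 2/33 → sign +
step 2: pivot -2 → sign −
step 3: row/col 3 already zero → sign 0
signature = (2, 1, 1)

Answer: (2, 1, 1)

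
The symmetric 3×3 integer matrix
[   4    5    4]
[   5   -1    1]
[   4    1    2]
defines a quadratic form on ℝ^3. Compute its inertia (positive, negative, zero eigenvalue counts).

Answer: (2, 1, 0)

Derivation:
step 0: pivot 4 → sign +
step 1: pivot -29/4 → sign −
step 2: pivot 6/29 → sign +
signature = (2, 1, 0)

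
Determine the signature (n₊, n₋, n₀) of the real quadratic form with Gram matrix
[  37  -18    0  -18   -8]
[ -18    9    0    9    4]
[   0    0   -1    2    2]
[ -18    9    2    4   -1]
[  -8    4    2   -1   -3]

Answer: (3, 2, 0)

Derivation:
step 0: pivot 37 → sign +
step 1: pivot 9/37 → sign +
step 2: pivot -1 → sign −
step 3: pivot -1 → sign −
step 4: pivot 2/9 → sign +
signature = (3, 2, 0)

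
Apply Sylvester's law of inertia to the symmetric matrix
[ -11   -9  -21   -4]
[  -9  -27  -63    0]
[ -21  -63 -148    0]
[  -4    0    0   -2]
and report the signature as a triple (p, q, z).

step 0: pivot -11 → sign −
step 1: pivot -216/11 → sign −
step 2: pivot -1 → sign −
step 3: row/col 3 already zero → sign 0
signature = (0, 3, 1)

Answer: (0, 3, 1)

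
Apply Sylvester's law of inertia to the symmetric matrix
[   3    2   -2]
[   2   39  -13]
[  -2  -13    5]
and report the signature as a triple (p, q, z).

step 0: pivot 3 → sign +
step 1: pivot 113/3 → sign +
step 2: pivot 6/113 → sign +
signature = (3, 0, 0)

Answer: (3, 0, 0)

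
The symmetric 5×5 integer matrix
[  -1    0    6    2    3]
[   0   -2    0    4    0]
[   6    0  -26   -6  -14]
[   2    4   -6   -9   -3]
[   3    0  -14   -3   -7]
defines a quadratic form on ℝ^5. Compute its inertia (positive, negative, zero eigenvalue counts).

Answer: (2, 3, 0)

Derivation:
step 0: pivot -1 → sign −
step 1: pivot -2 → sign −
step 2: pivot 10 → sign +
step 3: pivot -3/5 → sign −
step 4: pivot 1 → sign +
signature = (2, 3, 0)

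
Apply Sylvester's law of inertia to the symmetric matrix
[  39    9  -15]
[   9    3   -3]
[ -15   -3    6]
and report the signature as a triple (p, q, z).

step 0: pivot 39 → sign +
step 1: pivot 12/13 → sign +
step 2: row/col 2 already zero → sign 0
signature = (2, 0, 1)

Answer: (2, 0, 1)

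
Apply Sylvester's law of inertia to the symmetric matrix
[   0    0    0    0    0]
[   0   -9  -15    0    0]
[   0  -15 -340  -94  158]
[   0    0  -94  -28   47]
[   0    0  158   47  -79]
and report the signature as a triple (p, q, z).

Answer: (1, 3, 1)

Derivation:
step 0: pivot -9 → sign −
step 1: pivot -315 → sign −
step 2: pivot 16/315 → sign +
step 3: pivot -3/16 → sign −
step 4: row/col 4 already zero → sign 0
signature = (1, 3, 1)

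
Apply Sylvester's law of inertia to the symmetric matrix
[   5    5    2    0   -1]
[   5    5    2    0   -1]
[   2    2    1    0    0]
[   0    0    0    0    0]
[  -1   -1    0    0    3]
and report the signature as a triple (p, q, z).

Answer: (3, 0, 2)

Derivation:
step 0: pivot 5 → sign +
step 1: pivot 1/5 → sign +
step 2: pivot 2 → sign +
step 3: row/col 3 already zero → sign 0
step 4: row/col 4 already zero → sign 0
signature = (3, 0, 2)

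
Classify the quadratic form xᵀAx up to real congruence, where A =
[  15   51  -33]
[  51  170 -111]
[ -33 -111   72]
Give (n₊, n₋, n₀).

step 0: pivot 15 → sign +
step 1: pivot -17/5 → sign −
step 2: pivot -3/17 → sign −
signature = (1, 2, 0)

Answer: (1, 2, 0)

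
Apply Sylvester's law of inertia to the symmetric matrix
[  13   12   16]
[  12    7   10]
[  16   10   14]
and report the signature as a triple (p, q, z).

step 0: pivot 13 → sign +
step 1: pivot -53/13 → sign −
step 2: pivot -6/53 → sign −
signature = (1, 2, 0)

Answer: (1, 2, 0)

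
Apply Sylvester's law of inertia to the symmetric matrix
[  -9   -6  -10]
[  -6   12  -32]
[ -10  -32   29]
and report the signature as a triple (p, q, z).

step 0: pivot -9 → sign −
step 1: pivot 16 → sign +
step 2: row/col 2 already zero → sign 0
signature = (1, 1, 1)

Answer: (1, 1, 1)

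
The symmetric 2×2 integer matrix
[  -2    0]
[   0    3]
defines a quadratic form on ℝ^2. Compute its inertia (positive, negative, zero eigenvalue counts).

Answer: (1, 1, 0)

Derivation:
step 0: pivot -2 → sign −
step 1: pivot 3 → sign +
signature = (1, 1, 0)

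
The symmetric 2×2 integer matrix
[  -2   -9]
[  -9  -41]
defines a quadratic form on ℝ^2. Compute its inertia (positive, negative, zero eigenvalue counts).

step 0: pivot -2 → sign −
step 1: pivot -1/2 → sign −
signature = (0, 2, 0)

Answer: (0, 2, 0)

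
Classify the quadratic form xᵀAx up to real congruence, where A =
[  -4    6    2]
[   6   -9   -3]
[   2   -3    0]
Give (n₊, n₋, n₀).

Answer: (1, 1, 1)

Derivation:
step 0: pivot -4 → sign −
step 1: pivot 1 → sign +
step 2: row/col 2 already zero → sign 0
signature = (1, 1, 1)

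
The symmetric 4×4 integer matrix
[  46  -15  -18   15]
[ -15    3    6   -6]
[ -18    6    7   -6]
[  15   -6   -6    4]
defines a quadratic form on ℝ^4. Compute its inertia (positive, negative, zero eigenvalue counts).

step 0: pivot 46 → sign +
step 1: pivot -87/46 → sign −
step 2: pivot -1/29 → sign −
step 3: pivot 1 → sign +
signature = (2, 2, 0)

Answer: (2, 2, 0)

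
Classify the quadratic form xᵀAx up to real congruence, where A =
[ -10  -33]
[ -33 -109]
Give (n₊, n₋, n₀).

Answer: (0, 2, 0)

Derivation:
step 0: pivot -10 → sign −
step 1: pivot -1/10 → sign −
signature = (0, 2, 0)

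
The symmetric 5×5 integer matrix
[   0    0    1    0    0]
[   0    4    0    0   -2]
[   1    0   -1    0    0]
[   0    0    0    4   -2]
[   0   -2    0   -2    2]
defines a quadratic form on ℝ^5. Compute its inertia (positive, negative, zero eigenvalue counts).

Answer: (3, 1, 1)

Derivation:
step 0: pivot 4 → sign +
step 1: pivot -1 → sign −
step 2: pivot 1 → sign +
step 3: pivot 4 → sign +
step 4: row/col 4 already zero → sign 0
signature = (3, 1, 1)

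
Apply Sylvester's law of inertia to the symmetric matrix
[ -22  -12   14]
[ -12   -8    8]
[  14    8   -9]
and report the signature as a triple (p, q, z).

Answer: (0, 2, 1)

Derivation:
step 0: pivot -22 → sign −
step 1: pivot -16/11 → sign −
step 2: row/col 2 already zero → sign 0
signature = (0, 2, 1)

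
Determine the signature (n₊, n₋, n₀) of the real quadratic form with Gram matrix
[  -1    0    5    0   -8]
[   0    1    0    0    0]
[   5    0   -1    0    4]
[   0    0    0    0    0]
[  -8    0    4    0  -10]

Answer: (2, 1, 2)

Derivation:
step 0: pivot -1 → sign −
step 1: pivot 1 → sign +
step 2: pivot 24 → sign +
step 3: row/col 3 already zero → sign 0
step 4: row/col 4 already zero → sign 0
signature = (2, 1, 2)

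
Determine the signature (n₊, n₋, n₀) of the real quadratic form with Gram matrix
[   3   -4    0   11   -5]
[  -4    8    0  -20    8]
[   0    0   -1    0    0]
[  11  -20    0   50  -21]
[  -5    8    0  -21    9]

step 0: pivot 3 → sign +
step 1: pivot 8/3 → sign +
step 2: pivot -1 → sign −
step 3: pivot -1 → sign −
step 4: row/col 4 already zero → sign 0
signature = (2, 2, 1)

Answer: (2, 2, 1)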